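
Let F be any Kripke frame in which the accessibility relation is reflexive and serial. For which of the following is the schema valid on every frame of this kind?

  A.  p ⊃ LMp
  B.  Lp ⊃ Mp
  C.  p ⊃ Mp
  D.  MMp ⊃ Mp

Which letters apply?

B, C

(A) p ⊃ LMp is axiom B, which corresponds to symmetry. Such an R need not be symmetric — not valid.
(B) Lp ⊃ Mp is axiom D; it is valid on a frame exactly when R is serial. Every such R is serial, so valid.
(C) the dual of axiom T: valid iff R is reflexive. Every such R is reflexive — valid.
(D) the dual of axiom 4: valid iff R is transitive. Such an R need not be transitive — not valid.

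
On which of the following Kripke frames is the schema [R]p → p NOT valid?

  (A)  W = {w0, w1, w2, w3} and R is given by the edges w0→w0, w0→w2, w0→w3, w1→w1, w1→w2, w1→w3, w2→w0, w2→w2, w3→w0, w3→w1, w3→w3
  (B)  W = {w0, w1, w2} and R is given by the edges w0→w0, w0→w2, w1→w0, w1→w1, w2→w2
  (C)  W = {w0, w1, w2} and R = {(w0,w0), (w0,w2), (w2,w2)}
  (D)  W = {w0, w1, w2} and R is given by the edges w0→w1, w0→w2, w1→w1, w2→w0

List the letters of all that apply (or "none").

C, D

The schema [R]p → p is axiom T; it is valid on a frame iff R is reflexive.
(A) R is reflexive (each world relates to itself), so the schema is valid here.
(B) R is reflexive (each world relates to itself), so the schema is valid here.
(C) R is not reflexive (not w1 R w1), so the schema fails here.
(D) R is not reflexive (not w0 R w0), so the schema fails here.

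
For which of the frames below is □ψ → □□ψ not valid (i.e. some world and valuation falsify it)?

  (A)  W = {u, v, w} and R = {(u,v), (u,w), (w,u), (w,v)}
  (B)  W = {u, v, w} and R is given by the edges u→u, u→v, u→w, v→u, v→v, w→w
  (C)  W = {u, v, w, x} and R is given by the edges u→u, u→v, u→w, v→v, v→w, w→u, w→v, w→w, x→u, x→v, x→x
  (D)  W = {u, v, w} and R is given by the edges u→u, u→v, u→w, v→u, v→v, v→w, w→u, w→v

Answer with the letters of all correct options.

A, B, C, D

The schema □ψ → □□ψ is axiom 4; it is valid on a frame iff R is transitive.
(A) R is not transitive (u R w and w R u but not u R u), so the schema fails here.
(B) R is not transitive (v R u and u R w but not v R w), so the schema fails here.
(C) R is not transitive (v R w and w R u but not v R u), so the schema fails here.
(D) R is not transitive (w R u and u R w but not w R w), so the schema fails here.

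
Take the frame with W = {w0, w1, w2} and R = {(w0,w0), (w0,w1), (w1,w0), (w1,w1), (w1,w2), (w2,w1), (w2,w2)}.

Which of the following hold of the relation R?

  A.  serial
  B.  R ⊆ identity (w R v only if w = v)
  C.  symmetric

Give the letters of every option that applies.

A, C

(A) serial: every world has an R-successor.
(B) not ⊆ identity: w0 R w1 with w0 ≠ w1.
(C) symmetric: every R-edge is matched by its reverse.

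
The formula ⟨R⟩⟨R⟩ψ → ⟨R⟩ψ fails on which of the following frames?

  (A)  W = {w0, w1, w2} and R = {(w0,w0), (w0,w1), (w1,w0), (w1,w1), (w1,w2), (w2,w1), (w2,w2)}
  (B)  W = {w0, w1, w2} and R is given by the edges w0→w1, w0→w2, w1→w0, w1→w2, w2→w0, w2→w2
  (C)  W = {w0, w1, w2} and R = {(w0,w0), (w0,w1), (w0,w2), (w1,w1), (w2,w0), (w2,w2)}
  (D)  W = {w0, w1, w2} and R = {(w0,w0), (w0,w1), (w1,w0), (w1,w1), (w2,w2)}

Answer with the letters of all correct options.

A, B, C

The schema ⟨R⟩⟨R⟩ψ → ⟨R⟩ψ is the dual of axiom 4; it is valid on a frame iff R is transitive.
(A) R is not transitive (w0 R w1 and w1 R w2 but not w0 R w2), so the schema fails here.
(B) R is not transitive (w0 R w1 and w1 R w0 but not w0 R w0), so the schema fails here.
(C) R is not transitive (w2 R w0 and w0 R w1 but not w2 R w1), so the schema fails here.
(D) R is transitive (R is closed under composition), so the schema is valid here.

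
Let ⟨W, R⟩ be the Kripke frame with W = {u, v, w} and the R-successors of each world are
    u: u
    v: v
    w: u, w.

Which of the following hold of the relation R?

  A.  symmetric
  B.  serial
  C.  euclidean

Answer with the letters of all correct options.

(A) not symmetric: w R u but not u R w.
(B) serial: every world has an R-successor.
(C) not euclidean: w R u and w R w but not u R w.

B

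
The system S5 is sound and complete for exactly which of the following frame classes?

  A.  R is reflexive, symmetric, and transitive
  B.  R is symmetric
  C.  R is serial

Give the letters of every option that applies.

A

(A) S5 is sound and complete for exactly this class.
(B) this class determines KB, not S5.
(C) this class determines D, not S5.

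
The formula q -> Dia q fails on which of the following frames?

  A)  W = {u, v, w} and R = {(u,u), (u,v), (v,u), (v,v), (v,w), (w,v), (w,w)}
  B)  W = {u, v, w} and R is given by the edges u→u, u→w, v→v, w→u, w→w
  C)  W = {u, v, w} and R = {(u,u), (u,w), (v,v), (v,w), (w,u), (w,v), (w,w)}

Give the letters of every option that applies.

none

The schema q -> Dia q is the dual of axiom T; it is valid on a frame iff R is reflexive.
(A) R is reflexive (each world relates to itself), so the schema is valid here.
(B) R is reflexive (each world relates to itself), so the schema is valid here.
(C) R is reflexive (each world relates to itself), so the schema is valid here.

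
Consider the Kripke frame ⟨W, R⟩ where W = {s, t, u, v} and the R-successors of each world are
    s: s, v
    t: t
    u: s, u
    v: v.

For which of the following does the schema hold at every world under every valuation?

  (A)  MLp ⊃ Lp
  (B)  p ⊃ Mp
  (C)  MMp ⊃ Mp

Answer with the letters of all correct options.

R is reflexive: each world relates to itself.
R is not transitive: u R s and s R v but not u R v.
R is not euclidean: s R v and s R s but not v R s.
(A) MLp ⊃ Lp is the dual of axiom 5, which corresponds to the euclidean property. R is not euclidean — not valid.
(B) p ⊃ Mp is the dual of axiom T, which corresponds to reflexivity. R is reflexive — valid.
(C) MMp ⊃ Mp is the dual of axiom 4; it is valid on a frame exactly when R is transitive. R is not transitive, so not valid.

B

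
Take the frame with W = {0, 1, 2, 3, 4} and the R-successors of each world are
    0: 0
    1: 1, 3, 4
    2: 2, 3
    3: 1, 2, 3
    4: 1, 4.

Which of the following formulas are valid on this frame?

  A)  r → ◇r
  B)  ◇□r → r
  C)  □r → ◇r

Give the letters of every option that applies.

A, B, C

R is reflexive: each world relates to itself.
R is symmetric: every R-edge is matched by its reverse.
R is serial: every world has an R-successor.
(A) the dual of axiom T: valid iff R is reflexive. R is reflexive — valid.
(B) the dual of axiom B: valid iff R is symmetric. R is symmetric — valid.
(C) axiom D: valid iff R is serial. R is serial — valid.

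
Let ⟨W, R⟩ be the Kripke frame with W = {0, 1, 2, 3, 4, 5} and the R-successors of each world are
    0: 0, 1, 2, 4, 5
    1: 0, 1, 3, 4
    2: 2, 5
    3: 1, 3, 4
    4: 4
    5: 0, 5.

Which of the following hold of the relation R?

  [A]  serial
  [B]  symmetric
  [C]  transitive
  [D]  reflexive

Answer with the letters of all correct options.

A, D

(A) serial: every world has an R-successor.
(B) not symmetric: 0 R 2 but not 2 R 0.
(C) not transitive: 0 R 1 and 1 R 3 but not 0 R 3.
(D) reflexive: each world relates to itself.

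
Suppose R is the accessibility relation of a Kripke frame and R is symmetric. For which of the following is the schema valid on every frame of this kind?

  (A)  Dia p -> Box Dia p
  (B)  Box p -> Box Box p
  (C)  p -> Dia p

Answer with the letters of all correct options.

none

(A) axiom 5: valid iff R is euclidean. Such an R need not be euclidean — not valid.
(B) Box p -> Box Box p (axiom 4) characterises the transitive frames. Such an R need not be transitive — not valid.
(C) p -> Dia p is the dual of axiom T; it is valid on a frame exactly when R is reflexive. Such an R need not be reflexive, so not valid.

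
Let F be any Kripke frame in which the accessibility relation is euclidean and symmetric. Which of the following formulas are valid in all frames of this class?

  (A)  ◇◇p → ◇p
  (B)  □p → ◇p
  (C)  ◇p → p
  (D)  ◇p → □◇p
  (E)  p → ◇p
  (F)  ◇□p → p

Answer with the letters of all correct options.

A symmetric euclidean relation is transitive (uRv and vRw give vRu by symmetry, then uRw by the euclidean condition, applied at v).
(A) ◇◇p → ◇p (the dual of axiom 4) characterises the transitive frames. Every such R is transitive — valid.
(B) □p → ◇p (axiom D) characterises the serial frames. Such an R need not be serial — not valid.
(C) ◇p → p (the converse of T) corresponds to R being a subset of the identity. Such an R need not be a subset of the identity, so not valid.
(D) ◇p → □◇p is axiom 5, which corresponds to the euclidean property. Every such R is euclidean — valid.
(E) the dual of axiom T: valid iff R is reflexive. Such an R need not be reflexive — not valid.
(F) ◇□p → p is the dual of axiom B; it is valid on a frame exactly when R is symmetric. Every such R is symmetric, so valid.

A, D, F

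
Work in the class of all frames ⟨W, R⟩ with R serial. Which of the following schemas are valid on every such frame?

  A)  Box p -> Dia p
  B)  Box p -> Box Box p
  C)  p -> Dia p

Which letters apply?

A

(A) axiom D: valid iff R is serial. Every such R is serial — valid.
(B) Box p -> Box Box p is axiom 4; it is valid on a frame exactly when R is transitive. Such an R need not be transitive, so not valid.
(C) p -> Dia p (the dual of axiom T) characterises the reflexive frames. Such an R need not be reflexive — not valid.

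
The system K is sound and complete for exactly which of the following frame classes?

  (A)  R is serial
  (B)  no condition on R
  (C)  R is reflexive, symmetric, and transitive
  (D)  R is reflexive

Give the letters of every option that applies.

B

(A) this class determines D, not K.
(B) K is sound and complete for exactly this class.
(C) this class determines S5, not K.
(D) this class determines T (= KT), not K.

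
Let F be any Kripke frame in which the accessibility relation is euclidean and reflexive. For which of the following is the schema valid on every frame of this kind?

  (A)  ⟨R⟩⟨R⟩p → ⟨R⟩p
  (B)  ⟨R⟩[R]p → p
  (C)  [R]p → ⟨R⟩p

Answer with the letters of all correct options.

A, B, C

A reflexive euclidean relation is also symmetric (from wRw and wRv the euclidean condition gives vRw) and hence transitive; it is an equivalence relation.
(A) the dual of axiom 4: valid iff R is transitive. Every such R is transitive — valid.
(B) ⟨R⟩[R]p → p (the dual of axiom B) characterises the symmetric frames. Every such R is symmetric — valid.
(C) [R]p → ⟨R⟩p is axiom D, which corresponds to seriality. Every such R is serial — valid.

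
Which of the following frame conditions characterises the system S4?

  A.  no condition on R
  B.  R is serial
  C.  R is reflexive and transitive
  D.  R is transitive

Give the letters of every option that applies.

C

(A) this class determines K, not S4.
(B) this class determines D, not S4.
(C) S4 is sound and complete for exactly this class.
(D) this class determines K4, not S4.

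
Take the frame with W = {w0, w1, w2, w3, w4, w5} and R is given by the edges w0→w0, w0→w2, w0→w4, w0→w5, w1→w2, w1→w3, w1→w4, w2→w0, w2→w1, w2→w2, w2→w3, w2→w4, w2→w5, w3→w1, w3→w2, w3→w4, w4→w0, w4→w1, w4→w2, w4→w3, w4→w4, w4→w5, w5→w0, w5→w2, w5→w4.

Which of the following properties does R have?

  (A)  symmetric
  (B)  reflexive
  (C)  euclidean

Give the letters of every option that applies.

(A) symmetric: every R-edge is matched by its reverse.
(B) not reflexive: not w1 R w1.
(C) not euclidean: w2 R w0 and w2 R w1 but not w0 R w1.

A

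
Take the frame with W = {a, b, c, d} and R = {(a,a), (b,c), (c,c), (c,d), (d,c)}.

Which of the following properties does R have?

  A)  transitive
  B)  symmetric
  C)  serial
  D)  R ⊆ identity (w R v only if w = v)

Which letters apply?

(A) not transitive: b R c and c R d but not b R d.
(B) not symmetric: b R c but not c R b.
(C) serial: every world has an R-successor.
(D) not ⊆ identity: b R c with b ≠ c.

C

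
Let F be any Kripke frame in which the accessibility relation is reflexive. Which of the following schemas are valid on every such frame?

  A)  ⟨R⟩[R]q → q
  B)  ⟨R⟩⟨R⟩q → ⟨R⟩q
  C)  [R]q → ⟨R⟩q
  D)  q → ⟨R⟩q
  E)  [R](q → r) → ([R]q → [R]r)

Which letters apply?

C, D, E

A reflexive relation is serial.
(A) the dual of axiom B: valid iff R is symmetric. Such an R need not be symmetric — not valid.
(B) the dual of axiom 4: valid iff R is transitive. Such an R need not be transitive — not valid.
(C) axiom D: valid iff R is serial. Every such R is serial — valid.
(D) q → ⟨R⟩q (the dual of axiom T) characterises the reflexive frames. Every such R is reflexive — valid.
(E) [R](q → r) → ([R]q → [R]r) is axiom K, valid on every Kripke frame — valid.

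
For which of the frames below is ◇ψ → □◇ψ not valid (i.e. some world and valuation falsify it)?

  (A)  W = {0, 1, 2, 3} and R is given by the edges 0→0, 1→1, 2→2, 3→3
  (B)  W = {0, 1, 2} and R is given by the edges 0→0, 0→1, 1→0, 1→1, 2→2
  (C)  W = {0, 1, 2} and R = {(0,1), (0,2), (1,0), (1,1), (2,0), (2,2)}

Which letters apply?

The schema ◇ψ → □◇ψ is axiom 5; it is valid on a frame iff R is euclidean.
(A) R is euclidean (any two R-successors of the same world are R-related), so the schema is valid here.
(B) R is euclidean (any two R-successors of the same world are R-related), so the schema is valid here.
(C) R is not euclidean (0 R 1 and 0 R 2 but not 1 R 2), so the schema fails here.

C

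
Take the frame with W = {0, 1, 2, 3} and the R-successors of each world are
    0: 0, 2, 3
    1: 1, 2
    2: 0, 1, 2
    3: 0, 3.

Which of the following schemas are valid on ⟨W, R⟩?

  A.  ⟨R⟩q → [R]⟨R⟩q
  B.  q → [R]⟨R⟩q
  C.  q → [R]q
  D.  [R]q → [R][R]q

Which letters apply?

B

R is symmetric: every R-edge is matched by its reverse.
R is not transitive: 0 R 2 and 2 R 1 but not 0 R 1.
R is not euclidean: 0 R 2 and 0 R 3 but not 2 R 3.
R is not a subset of the identity: 0 R 2 with 0 ≠ 2.
(A) ⟨R⟩q → [R]⟨R⟩q (axiom 5) characterises the euclidean frames. R is not euclidean — not valid.
(B) axiom B: valid iff R is symmetric. R is symmetric — valid.
(C) q → [R]q (equivalent to ◇p→p) corresponds to R being a subset of the identity. Here R ⊄ identity, so not valid.
(D) [R]q → [R][R]q is axiom 4, which corresponds to transitivity. R is not transitive — not valid.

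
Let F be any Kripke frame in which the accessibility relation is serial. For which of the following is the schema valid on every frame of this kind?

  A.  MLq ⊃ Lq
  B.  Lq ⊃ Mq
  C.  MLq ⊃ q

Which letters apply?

B

(A) the dual of axiom 5: valid iff R is euclidean. Such an R need not be euclidean — not valid.
(B) axiom D: valid iff R is serial. Every such R is serial — valid.
(C) MLq ⊃ q is the dual of axiom B; it is valid on a frame exactly when R is symmetric. Such an R need not be symmetric, so not valid.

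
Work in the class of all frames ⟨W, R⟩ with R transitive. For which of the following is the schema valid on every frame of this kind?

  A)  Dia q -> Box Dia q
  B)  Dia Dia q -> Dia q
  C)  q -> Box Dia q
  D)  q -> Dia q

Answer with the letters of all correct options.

B

(A) Dia q -> Box Dia q (axiom 5) characterises the euclidean frames. Such an R need not be euclidean — not valid.
(B) Dia Dia q -> Dia q is the dual of axiom 4, which corresponds to transitivity. Every such R is transitive — valid.
(C) axiom B: valid iff R is symmetric. Such an R need not be symmetric — not valid.
(D) the dual of axiom T: valid iff R is reflexive. Such an R need not be reflexive — not valid.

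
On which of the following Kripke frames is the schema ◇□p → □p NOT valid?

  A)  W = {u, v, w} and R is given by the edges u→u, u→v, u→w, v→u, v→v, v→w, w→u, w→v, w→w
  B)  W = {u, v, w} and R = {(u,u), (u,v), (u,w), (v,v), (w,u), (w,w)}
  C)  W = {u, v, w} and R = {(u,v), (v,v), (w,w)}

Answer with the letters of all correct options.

B

The schema ◇□p → □p is the dual of axiom 5; it is valid on a frame iff R is euclidean.
(A) R is euclidean (any two R-successors of the same world are R-related), so the schema is valid here.
(B) R is not euclidean (u R v and u R u but not v R u), so the schema fails here.
(C) R is euclidean (any two R-successors of the same world are R-related), so the schema is valid here.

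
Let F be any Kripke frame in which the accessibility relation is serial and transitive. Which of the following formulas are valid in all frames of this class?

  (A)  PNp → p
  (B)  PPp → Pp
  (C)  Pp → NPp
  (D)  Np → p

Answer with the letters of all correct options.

B

(A) PNp → p is the dual of axiom B, which corresponds to symmetry. Such an R need not be symmetric — not valid.
(B) PPp → Pp (the dual of axiom 4) characterises the transitive frames. Every such R is transitive — valid.
(C) axiom 5: valid iff R is euclidean. Such an R need not be euclidean — not valid.
(D) Np → p (axiom T) characterises the reflexive frames. Such an R need not be reflexive — not valid.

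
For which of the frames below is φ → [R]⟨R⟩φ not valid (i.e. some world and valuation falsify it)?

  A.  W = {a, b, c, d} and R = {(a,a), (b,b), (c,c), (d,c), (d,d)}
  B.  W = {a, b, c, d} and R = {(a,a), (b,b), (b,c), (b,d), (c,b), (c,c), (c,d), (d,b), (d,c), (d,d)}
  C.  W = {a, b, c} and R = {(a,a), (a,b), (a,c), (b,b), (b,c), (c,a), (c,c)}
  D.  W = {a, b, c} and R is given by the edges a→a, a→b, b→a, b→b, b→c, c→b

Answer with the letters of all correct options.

The schema φ → [R]⟨R⟩φ is axiom B; it is valid on a frame iff R is symmetric.
(A) R is not symmetric (d R c but not c R d), so the schema fails here.
(B) R is symmetric (every R-edge is matched by its reverse), so the schema is valid here.
(C) R is not symmetric (a R b but not b R a), so the schema fails here.
(D) R is symmetric (every R-edge is matched by its reverse), so the schema is valid here.

A, C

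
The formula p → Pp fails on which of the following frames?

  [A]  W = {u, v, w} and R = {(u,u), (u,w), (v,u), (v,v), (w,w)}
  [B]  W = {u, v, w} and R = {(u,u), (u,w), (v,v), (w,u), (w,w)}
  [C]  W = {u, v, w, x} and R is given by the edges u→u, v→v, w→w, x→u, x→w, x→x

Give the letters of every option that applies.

none

The schema p → Pp is the dual of axiom T; it is valid on a frame iff R is reflexive.
(A) R is reflexive (each world relates to itself), so the schema is valid here.
(B) R is reflexive (each world relates to itself), so the schema is valid here.
(C) R is reflexive (each world relates to itself), so the schema is valid here.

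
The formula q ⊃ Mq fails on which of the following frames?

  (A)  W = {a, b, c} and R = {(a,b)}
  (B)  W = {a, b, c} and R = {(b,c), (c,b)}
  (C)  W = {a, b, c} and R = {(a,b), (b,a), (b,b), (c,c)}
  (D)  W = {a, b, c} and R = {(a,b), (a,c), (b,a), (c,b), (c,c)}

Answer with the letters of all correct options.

A, B, C, D

The schema q ⊃ Mq is the dual of axiom T; it is valid on a frame iff R is reflexive.
(A) R is not reflexive (not a R a), so the schema fails here.
(B) R is not reflexive (not a R a), so the schema fails here.
(C) R is not reflexive (not a R a), so the schema fails here.
(D) R is not reflexive (not a R a), so the schema fails here.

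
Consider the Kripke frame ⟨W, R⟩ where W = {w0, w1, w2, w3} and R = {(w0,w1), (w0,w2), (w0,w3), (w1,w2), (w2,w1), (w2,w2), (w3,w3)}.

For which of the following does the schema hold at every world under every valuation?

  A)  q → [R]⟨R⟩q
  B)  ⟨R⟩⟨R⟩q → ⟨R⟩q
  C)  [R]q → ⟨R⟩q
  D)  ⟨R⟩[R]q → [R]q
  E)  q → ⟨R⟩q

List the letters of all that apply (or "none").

C

R is not reflexive: not w0 R w0.
R is not symmetric: w0 R w1 but not w1 R w0.
R is not transitive: w1 R w2 and w2 R w1 but not w1 R w1.
R is not euclidean: w0 R w1 and w0 R w3 but not w1 R w3.
R is serial: every world has an R-successor.
(A) axiom B: valid iff R is symmetric. R is not symmetric — not valid.
(B) ⟨R⟩⟨R⟩q → ⟨R⟩q is the dual of axiom 4, which corresponds to transitivity. R is not transitive — not valid.
(C) [R]q → ⟨R⟩q is axiom D; it is valid on a frame exactly when R is serial. R is serial, so valid.
(D) the dual of axiom 5: valid iff R is euclidean. R is not euclidean — not valid.
(E) the dual of axiom T: valid iff R is reflexive. R is not reflexive — not valid.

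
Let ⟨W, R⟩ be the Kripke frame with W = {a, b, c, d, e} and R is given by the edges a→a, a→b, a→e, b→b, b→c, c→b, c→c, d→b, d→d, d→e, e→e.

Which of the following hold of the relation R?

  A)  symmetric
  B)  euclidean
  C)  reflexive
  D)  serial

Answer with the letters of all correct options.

(A) not symmetric: a R b but not b R a.
(B) not euclidean: a R b and a R a but not b R a.
(C) reflexive: each world relates to itself.
(D) serial: every world has an R-successor.

C, D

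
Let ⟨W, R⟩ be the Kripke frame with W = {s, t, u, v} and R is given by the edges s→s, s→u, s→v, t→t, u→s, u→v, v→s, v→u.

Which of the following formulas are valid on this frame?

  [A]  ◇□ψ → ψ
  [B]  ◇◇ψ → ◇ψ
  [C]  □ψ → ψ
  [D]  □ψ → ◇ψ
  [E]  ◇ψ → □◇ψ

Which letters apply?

A, D

R is not reflexive: not u R u.
R is symmetric: every R-edge is matched by its reverse.
R is not transitive: u R s and s R u but not u R u.
R is not euclidean: s R u and s R u but not u R u.
R is serial: every world has an R-successor.
(A) ◇□ψ → ψ is the dual of axiom B; it is valid on a frame exactly when R is symmetric. R is symmetric, so valid.
(B) ◇◇ψ → ◇ψ is the dual of axiom 4, which corresponds to transitivity. R is not transitive — not valid.
(C) □ψ → ψ (axiom T) characterises the reflexive frames. R is not reflexive — not valid.
(D) □ψ → ◇ψ (axiom D) characterises the serial frames. R is serial — valid.
(E) ◇ψ → □◇ψ (axiom 5) characterises the euclidean frames. R is not euclidean — not valid.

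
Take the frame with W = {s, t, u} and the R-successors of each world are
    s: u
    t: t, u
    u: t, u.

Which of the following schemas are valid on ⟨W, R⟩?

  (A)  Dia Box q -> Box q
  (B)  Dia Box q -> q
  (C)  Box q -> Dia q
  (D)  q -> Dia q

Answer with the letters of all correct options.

A, C

R is not reflexive: not s R s.
R is not symmetric: s R u but not u R s.
R is euclidean: any two R-successors of the same world are R-related.
R is serial: every world has an R-successor.
(A) the dual of axiom 5: valid iff R is euclidean. R is euclidean — valid.
(B) Dia Box q -> q (the dual of axiom B) characterises the symmetric frames. R is not symmetric — not valid.
(C) Box q -> Dia q (axiom D) characterises the serial frames. R is serial — valid.
(D) the dual of axiom T: valid iff R is reflexive. R is not reflexive — not valid.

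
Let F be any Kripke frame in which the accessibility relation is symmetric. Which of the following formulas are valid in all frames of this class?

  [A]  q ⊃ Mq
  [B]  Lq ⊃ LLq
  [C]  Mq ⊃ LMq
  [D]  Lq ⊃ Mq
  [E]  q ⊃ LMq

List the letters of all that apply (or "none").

E

(A) q ⊃ Mq is the dual of axiom T; it is valid on a frame exactly when R is reflexive. Such an R need not be reflexive, so not valid.
(B) axiom 4: valid iff R is transitive. Such an R need not be transitive — not valid.
(C) Mq ⊃ LMq (axiom 5) characterises the euclidean frames. Such an R need not be euclidean — not valid.
(D) Lq ⊃ Mq is axiom D; it is valid on a frame exactly when R is serial. Such an R need not be serial, so not valid.
(E) q ⊃ LMq (axiom B) characterises the symmetric frames. Every such R is symmetric — valid.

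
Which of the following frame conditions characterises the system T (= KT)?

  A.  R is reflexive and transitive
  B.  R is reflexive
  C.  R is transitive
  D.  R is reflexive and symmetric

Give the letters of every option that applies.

B

(A) this class determines S4, not T (= KT).
(B) T (= KT) is sound and complete for exactly this class.
(C) this class determines K4, not T (= KT).
(D) this class determines B (= KTB), not T (= KT).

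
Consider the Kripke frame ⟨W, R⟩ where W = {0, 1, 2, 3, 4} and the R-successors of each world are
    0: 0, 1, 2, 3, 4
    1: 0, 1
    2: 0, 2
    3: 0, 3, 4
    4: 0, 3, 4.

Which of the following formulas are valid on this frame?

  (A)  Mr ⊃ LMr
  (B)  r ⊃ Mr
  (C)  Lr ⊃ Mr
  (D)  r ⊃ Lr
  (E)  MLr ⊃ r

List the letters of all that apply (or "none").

B, C, E

R is reflexive: each world relates to itself.
R is symmetric: every R-edge is matched by its reverse.
R is not euclidean: 0 R 1 and 0 R 2 but not 1 R 2.
R is serial: every world has an R-successor.
R is not a subset of the identity: 0 R 1 with 0 ≠ 1.
(A) axiom 5: valid iff R is euclidean. R is not euclidean — not valid.
(B) r ⊃ Mr is the dual of axiom T, which corresponds to reflexivity. R is reflexive — valid.
(C) Lr ⊃ Mr is axiom D; it is valid on a frame exactly when R is serial. R is serial, so valid.
(D) r ⊃ Lr (equivalent to ◇p→p) corresponds to R being a subset of the identity. Here R ⊄ identity, so not valid.
(E) MLr ⊃ r (the dual of axiom B) characterises the symmetric frames. R is symmetric — valid.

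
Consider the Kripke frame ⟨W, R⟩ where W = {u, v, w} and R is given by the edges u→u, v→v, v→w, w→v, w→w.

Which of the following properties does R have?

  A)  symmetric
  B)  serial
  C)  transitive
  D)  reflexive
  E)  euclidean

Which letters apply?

A, B, C, D, E

(A) symmetric: every R-edge is matched by its reverse.
(B) serial: every world has an R-successor.
(C) transitive: R is closed under composition.
(D) reflexive: each world relates to itself.
(E) euclidean: any two R-successors of the same world are R-related.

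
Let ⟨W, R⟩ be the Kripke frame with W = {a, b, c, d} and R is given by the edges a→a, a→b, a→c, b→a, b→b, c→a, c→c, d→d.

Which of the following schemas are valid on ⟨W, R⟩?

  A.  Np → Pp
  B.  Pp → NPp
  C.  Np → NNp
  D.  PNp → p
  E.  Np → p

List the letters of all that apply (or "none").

R is reflexive: each world relates to itself.
R is symmetric: every R-edge is matched by its reverse.
R is not transitive: b R a and a R c but not b R c.
R is not euclidean: a R b and a R c but not b R c.
R is serial: every world has an R-successor.
(A) Np → Pp is axiom D, which corresponds to seriality. R is serial — valid.
(B) Pp → NPp (axiom 5) characterises the euclidean frames. R is not euclidean — not valid.
(C) Np → NNp (axiom 4) characterises the transitive frames. R is not transitive — not valid.
(D) PNp → p is the dual of axiom B, which corresponds to symmetry. R is symmetric — valid.
(E) Np → p is axiom T; it is valid on a frame exactly when R is reflexive. R is reflexive, so valid.

A, D, E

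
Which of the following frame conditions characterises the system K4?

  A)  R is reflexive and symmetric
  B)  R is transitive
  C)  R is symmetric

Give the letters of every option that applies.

(A) this class determines B (= KTB), not K4.
(B) K4 is sound and complete for exactly this class.
(C) this class determines KB, not K4.

B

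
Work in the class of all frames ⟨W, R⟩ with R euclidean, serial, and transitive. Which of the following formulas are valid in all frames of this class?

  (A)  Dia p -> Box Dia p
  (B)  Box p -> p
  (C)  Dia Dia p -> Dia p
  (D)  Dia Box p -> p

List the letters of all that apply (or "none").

(A) axiom 5: valid iff R is euclidean. Every such R is euclidean — valid.
(B) Box p -> p (axiom T) characterises the reflexive frames. Such an R need not be reflexive — not valid.
(C) the dual of axiom 4: valid iff R is transitive. Every such R is transitive — valid.
(D) Dia Box p -> p is the dual of axiom B; it is valid on a frame exactly when R is symmetric. Such an R need not be symmetric, so not valid.

A, C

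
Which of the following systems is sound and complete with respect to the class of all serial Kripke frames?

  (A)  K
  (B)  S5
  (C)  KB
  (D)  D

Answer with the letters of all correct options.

(A) K is determined by the class of arbitrary frames.
(B) S5 is determined by the class of reflexive, symmetric, and transitive frames.
(C) KB is determined by the class of symmetric frames.
(D) D is determined by exactly this class.

D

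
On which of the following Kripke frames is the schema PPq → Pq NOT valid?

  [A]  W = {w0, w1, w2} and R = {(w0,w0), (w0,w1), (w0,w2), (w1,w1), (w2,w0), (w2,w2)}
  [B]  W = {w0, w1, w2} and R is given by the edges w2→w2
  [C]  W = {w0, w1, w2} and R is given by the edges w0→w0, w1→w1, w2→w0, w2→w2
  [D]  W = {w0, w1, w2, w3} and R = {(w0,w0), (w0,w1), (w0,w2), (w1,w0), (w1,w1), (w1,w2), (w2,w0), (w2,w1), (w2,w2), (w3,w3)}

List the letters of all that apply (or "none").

The schema PPq → Pq is the dual of axiom 4; it is valid on a frame iff R is transitive.
(A) R is not transitive (w2 R w0 and w0 R w1 but not w2 R w1), so the schema fails here.
(B) R is transitive (R is closed under composition), so the schema is valid here.
(C) R is transitive (R is closed under composition), so the schema is valid here.
(D) R is transitive (R is closed under composition), so the schema is valid here.

A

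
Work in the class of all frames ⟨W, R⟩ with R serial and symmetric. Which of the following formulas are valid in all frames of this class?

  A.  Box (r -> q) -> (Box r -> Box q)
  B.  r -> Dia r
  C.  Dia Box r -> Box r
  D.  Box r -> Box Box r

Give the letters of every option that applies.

(A) Box (r -> q) -> (Box r -> Box q) is the K axiom; it holds on all frames — valid.
(B) the dual of axiom T: valid iff R is reflexive. Such an R need not be reflexive — not valid.
(C) Dia Box r -> Box r (the dual of axiom 5) characterises the euclidean frames. Such an R need not be euclidean — not valid.
(D) axiom 4: valid iff R is transitive. Such an R need not be transitive — not valid.

A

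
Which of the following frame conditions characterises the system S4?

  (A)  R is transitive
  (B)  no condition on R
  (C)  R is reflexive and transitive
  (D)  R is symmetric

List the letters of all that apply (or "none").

(A) this class determines K4, not S4.
(B) this class determines K, not S4.
(C) S4 is sound and complete for exactly this class.
(D) this class determines KB, not S4.

C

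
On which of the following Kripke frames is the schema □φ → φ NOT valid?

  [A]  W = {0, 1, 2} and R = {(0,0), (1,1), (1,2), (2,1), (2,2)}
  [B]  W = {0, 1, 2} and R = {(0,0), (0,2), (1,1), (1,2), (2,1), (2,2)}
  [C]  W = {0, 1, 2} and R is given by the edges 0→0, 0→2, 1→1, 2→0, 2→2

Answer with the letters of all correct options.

The schema □φ → φ is axiom T; it is valid on a frame iff R is reflexive.
(A) R is reflexive (each world relates to itself), so the schema is valid here.
(B) R is reflexive (each world relates to itself), so the schema is valid here.
(C) R is reflexive (each world relates to itself), so the schema is valid here.

none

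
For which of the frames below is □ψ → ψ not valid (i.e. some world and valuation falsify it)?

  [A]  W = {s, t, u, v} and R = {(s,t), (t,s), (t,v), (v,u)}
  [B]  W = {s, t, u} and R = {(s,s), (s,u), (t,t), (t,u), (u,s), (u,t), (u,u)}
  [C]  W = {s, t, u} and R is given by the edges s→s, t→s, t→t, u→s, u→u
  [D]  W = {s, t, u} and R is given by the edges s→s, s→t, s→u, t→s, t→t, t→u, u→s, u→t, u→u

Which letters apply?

A

The schema □ψ → ψ is axiom T; it is valid on a frame iff R is reflexive.
(A) R is not reflexive (not s R s), so the schema fails here.
(B) R is reflexive (each world relates to itself), so the schema is valid here.
(C) R is reflexive (each world relates to itself), so the schema is valid here.
(D) R is reflexive (each world relates to itself), so the schema is valid here.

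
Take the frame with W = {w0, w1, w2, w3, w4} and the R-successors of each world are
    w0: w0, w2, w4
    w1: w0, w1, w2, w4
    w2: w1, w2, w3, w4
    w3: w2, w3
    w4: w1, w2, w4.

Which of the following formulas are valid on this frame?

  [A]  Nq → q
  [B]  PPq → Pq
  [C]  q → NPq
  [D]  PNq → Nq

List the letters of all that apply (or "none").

R is reflexive: each world relates to itself.
R is not symmetric: w0 R w2 but not w2 R w0.
R is not transitive: w0 R w2 and w2 R w1 but not w0 R w1.
R is not euclidean: w0 R w2 and w0 R w0 but not w2 R w0.
(A) Nq → q is axiom T, which corresponds to reflexivity. R is reflexive — valid.
(B) PPq → Pq is the dual of axiom 4, which corresponds to transitivity. R is not transitive — not valid.
(C) q → NPq (axiom B) characterises the symmetric frames. R is not symmetric — not valid.
(D) PNq → Nq is the dual of axiom 5, which corresponds to the euclidean property. R is not euclidean — not valid.

A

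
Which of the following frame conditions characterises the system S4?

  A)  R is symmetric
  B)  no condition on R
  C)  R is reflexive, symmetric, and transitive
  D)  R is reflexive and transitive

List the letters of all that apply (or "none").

(A) this class determines KB, not S4.
(B) this class determines K, not S4.
(C) this class determines S5, not S4.
(D) S4 is sound and complete for exactly this class.

D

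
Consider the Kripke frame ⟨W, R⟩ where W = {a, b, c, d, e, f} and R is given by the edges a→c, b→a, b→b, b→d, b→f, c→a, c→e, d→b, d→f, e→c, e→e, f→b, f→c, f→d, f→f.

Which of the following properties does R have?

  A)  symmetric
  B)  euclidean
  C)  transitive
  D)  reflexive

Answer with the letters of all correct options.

(A) not symmetric: b R a but not a R b.
(B) not euclidean: b R a and b R b but not a R b.
(C) not transitive: a R c and c R a but not a R a.
(D) not reflexive: not a R a.

none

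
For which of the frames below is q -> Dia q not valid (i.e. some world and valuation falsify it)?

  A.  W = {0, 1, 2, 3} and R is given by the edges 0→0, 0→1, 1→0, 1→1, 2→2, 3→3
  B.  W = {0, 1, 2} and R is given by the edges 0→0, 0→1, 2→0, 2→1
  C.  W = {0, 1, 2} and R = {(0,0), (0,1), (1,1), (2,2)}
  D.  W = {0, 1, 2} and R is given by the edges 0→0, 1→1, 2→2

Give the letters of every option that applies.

B

The schema q -> Dia q is the dual of axiom T; it is valid on a frame iff R is reflexive.
(A) R is reflexive (each world relates to itself), so the schema is valid here.
(B) R is not reflexive (not 1 R 1), so the schema fails here.
(C) R is reflexive (each world relates to itself), so the schema is valid here.
(D) R is reflexive (each world relates to itself), so the schema is valid here.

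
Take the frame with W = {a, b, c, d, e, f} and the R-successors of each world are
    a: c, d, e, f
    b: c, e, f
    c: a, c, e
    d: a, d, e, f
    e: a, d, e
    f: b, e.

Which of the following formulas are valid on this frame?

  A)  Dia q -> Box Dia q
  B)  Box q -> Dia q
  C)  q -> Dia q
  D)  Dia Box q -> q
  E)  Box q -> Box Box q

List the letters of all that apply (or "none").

B

R is not reflexive: not a R a.
R is not symmetric: a R f but not f R a.
R is not transitive: a R c and c R a but not a R a.
R is not euclidean: a R c and a R d but not c R d.
R is serial: every world has an R-successor.
(A) Dia q -> Box Dia q is axiom 5; it is valid on a frame exactly when R is euclidean. R is not euclidean, so not valid.
(B) Box q -> Dia q is axiom D; it is valid on a frame exactly when R is serial. R is serial, so valid.
(C) q -> Dia q (the dual of axiom T) characterises the reflexive frames. R is not reflexive — not valid.
(D) Dia Box q -> q is the dual of axiom B, which corresponds to symmetry. R is not symmetric — not valid.
(E) Box q -> Box Box q is axiom 4, which corresponds to transitivity. R is not transitive — not valid.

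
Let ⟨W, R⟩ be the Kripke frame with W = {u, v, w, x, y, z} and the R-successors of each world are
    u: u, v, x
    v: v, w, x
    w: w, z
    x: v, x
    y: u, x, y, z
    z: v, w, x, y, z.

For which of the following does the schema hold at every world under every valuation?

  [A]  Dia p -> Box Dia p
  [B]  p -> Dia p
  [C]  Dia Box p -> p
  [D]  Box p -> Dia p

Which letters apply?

R is reflexive: each world relates to itself.
R is not symmetric: u R v but not v R u.
R is not euclidean: u R v and u R u but not v R u.
R is serial: every world has an R-successor.
(A) Dia p -> Box Dia p is axiom 5, which corresponds to the euclidean property. R is not euclidean — not valid.
(B) p -> Dia p (the dual of axiom T) characterises the reflexive frames. R is reflexive — valid.
(C) Dia Box p -> p is the dual of axiom B; it is valid on a frame exactly when R is symmetric. R is not symmetric, so not valid.
(D) axiom D: valid iff R is serial. R is serial — valid.

B, D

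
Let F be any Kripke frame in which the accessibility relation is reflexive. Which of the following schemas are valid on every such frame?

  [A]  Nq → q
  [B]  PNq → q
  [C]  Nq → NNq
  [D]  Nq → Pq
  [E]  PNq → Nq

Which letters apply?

A, D

A reflexive relation is serial.
(A) Nq → q is axiom T; it is valid on a frame exactly when R is reflexive. Every such R is reflexive, so valid.
(B) the dual of axiom B: valid iff R is symmetric. Such an R need not be symmetric — not valid.
(C) Nq → NNq (axiom 4) characterises the transitive frames. Such an R need not be transitive — not valid.
(D) Nq → Pq is axiom D, which corresponds to seriality. Every such R is serial — valid.
(E) PNq → Nq (the dual of axiom 5) characterises the euclidean frames. Such an R need not be euclidean — not valid.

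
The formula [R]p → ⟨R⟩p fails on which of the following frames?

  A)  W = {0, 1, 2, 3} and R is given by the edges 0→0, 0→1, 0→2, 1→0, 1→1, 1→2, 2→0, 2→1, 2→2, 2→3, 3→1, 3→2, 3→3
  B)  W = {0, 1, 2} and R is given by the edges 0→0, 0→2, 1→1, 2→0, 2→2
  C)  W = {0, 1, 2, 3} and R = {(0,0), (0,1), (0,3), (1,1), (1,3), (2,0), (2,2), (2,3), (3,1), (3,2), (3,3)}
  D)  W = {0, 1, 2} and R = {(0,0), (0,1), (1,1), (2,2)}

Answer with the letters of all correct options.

none

The schema [R]p → ⟨R⟩p is axiom D; it is valid on a frame iff R is serial.
(A) R is serial (every world has an R-successor), so the schema is valid here.
(B) R is serial (every world has an R-successor), so the schema is valid here.
(C) R is serial (every world has an R-successor), so the schema is valid here.
(D) R is serial (every world has an R-successor), so the schema is valid here.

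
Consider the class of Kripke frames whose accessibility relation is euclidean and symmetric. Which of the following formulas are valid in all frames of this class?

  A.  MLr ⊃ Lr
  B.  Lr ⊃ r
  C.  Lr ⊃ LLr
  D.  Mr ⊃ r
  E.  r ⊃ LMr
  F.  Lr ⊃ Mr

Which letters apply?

A symmetric euclidean relation is transitive (uRv and vRw give vRu by symmetry, then uRw by the euclidean condition, applied at v).
(A) MLr ⊃ Lr (the dual of axiom 5) characterises the euclidean frames. Every such R is euclidean — valid.
(B) Lr ⊃ r is axiom T, which corresponds to reflexivity. Such an R need not be reflexive — not valid.
(C) Lr ⊃ LLr is axiom 4; it is valid on a frame exactly when R is transitive. Every such R is transitive, so valid.
(D) Mr ⊃ r (the converse of T) corresponds to R being a subset of the identity. Such an R need not be a subset of the identity, so not valid.
(E) r ⊃ LMr is axiom B; it is valid on a frame exactly when R is symmetric. Every such R is symmetric, so valid.
(F) Lr ⊃ Mr (axiom D) characterises the serial frames. Such an R need not be serial — not valid.

A, C, E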